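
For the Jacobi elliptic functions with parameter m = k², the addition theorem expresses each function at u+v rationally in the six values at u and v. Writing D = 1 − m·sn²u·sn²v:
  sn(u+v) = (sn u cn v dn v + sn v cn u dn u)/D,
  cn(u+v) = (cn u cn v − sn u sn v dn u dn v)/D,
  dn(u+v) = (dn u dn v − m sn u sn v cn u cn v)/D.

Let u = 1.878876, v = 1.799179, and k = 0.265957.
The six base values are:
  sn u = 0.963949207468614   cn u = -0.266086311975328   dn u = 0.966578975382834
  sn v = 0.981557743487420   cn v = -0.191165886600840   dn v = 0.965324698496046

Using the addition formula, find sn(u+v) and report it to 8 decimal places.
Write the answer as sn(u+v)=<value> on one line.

m = k² = 0.070733125849
D = 1 − m·sn²u·sn²v = 0.9366767991748085
sn(u+v) = (sn u·cn v·dn v + sn v·cn u·dn u)/D = -0.4303346487648773/0.9366767991748085 = -0.4594270394483909

sn(u+v)=-0.45942704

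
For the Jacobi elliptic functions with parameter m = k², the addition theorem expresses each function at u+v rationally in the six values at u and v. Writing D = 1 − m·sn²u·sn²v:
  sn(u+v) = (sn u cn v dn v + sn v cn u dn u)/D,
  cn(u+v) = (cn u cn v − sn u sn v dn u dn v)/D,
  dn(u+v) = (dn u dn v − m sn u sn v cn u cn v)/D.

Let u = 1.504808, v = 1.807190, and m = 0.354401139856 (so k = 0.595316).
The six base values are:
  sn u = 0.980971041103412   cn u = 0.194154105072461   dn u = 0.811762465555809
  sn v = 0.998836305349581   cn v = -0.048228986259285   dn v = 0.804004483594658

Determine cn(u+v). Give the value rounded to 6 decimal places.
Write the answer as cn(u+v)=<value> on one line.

m = k² = 0.354401139856
D = 1 − m·sn²u·sn²v = 0.6597515754542006
cn(u+v) = (cn u·cn v − sn u·sn v·dn u·dn v)/D = -0.6488600194074344/0.6597515754542006 = -0.9834914285134249

cn(u+v)=-0.983491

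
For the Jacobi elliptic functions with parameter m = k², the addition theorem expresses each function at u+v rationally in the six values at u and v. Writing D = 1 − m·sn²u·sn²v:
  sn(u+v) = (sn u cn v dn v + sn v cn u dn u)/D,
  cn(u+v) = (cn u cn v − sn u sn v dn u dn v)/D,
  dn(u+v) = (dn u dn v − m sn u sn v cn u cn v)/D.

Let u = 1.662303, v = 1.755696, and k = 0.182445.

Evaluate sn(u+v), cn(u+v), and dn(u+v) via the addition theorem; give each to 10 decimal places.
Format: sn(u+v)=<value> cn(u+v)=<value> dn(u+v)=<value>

sn(u+v)=-0.2470909789 cn(u+v)=-0.9689922849 dn(u+v)=0.9989833569

sn u = 0.9970465698031519, cn u = -0.07679933361539388, dn u = 0.9833158945296402
sn v = 0.9857996194746813, cn v = -0.167925907005362, dn v = 0.9836932766765839
m = k² = 0.033286178025
D = 1 − m·sn²u·sn²v = 0.9678432528068619
sn(u+v) = (sn u·cn v·dn v + sn v·cn u·dn u)/D = -0.2391453367168735/0.9678432528068619 = -0.2470909788577058
cn(u+v) = (cn u·cn v − sn u·sn v·dn u·dn v)/D = -0.9378326449480954/0.9678432528068619 = -0.9689922848852517
dn(u+v) = (dn u·dn v − m·sn u·sn v·cn u·cn v)/D = 0.9668593016066369/0.9678432528068619 = 0.9989833568634473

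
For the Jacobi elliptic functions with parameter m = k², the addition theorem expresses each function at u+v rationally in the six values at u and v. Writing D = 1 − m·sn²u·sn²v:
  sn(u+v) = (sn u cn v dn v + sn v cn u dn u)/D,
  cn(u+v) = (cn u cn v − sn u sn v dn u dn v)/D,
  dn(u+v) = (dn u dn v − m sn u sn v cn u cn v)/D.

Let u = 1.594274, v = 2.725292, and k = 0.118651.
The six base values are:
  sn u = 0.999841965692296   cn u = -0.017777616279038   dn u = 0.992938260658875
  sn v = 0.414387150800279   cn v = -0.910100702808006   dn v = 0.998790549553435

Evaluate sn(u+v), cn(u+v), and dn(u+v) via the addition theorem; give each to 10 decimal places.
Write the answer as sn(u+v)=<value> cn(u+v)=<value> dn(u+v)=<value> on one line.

m = k² = 0.014078059801
D = 1 − m·sn²u·sn²v = 0.9975833258931985
sn(u+v) = (sn u·cn v·dn v + sn v·cn u·dn u)/D = -0.9161711211490943/0.9975833258931985 = -0.9183905718640488
cn(u+v) = (cn u·cn v − sn u·sn v·dn u·dn v)/D = -0.3947188478810545/0.9975833258931985 = -0.3956750655667166
dn(u+v) = (dn u·dn v − m·sn u·sn v·cn u·cn v)/D = 0.991642978978322/0.9975833258931985 = 0.9940452624250132

sn(u+v)=-0.9183905719 cn(u+v)=-0.3956750656 dn(u+v)=0.9940452624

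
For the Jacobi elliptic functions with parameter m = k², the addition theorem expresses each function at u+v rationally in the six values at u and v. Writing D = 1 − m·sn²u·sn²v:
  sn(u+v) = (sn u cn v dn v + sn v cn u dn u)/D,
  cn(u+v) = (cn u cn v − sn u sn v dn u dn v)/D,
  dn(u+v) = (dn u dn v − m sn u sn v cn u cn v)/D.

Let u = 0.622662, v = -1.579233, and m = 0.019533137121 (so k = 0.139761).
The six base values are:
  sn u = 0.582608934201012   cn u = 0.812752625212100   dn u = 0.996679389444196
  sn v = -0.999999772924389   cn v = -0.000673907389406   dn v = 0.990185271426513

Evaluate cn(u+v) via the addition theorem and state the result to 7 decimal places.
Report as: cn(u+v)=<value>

cn(u+v)=0.5782613

m = k² = 0.019533137121
D = 1 − m·sn²u·sn²v = 0.9933698083539666
cn(u+v) = (cn u·cn v − sn u·sn v·dn u·dn v)/D = 0.5744273054522498/0.9933698083539666 = 0.5782612886172645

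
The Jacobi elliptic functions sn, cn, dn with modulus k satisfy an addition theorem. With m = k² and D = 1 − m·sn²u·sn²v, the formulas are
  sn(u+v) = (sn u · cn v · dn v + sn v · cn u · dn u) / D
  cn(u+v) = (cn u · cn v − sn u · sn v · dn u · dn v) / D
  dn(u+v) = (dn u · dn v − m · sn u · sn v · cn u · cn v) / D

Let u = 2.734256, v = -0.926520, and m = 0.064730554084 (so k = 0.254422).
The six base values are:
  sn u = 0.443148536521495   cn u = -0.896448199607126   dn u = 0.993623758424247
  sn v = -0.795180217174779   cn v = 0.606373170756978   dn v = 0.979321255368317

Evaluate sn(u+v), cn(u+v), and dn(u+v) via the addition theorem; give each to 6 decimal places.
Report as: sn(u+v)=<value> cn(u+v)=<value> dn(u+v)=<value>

m = k² = 0.064730554084
D = 1 − m·sn²u·sn²v = 0.991962164806021
sn(u+v) = (sn u·cn v·dn v + sn v·cn u·dn u)/D = 0.9714493753366513/0.991962164806021 = 0.9793209961053495
cn(u+v) = (cn u·cn v − sn u·sn v·dn u·dn v)/D = -0.2006864409088902/0.991962164806021 = -0.2023125962149318
dn(u+v) = (dn u·dn v − m·sn u·sn v·cn u·cn v)/D = 0.9606777885873809/0.991962164806021 = 0.968462127560321

sn(u+v)=0.979321 cn(u+v)=-0.202313 dn(u+v)=0.968462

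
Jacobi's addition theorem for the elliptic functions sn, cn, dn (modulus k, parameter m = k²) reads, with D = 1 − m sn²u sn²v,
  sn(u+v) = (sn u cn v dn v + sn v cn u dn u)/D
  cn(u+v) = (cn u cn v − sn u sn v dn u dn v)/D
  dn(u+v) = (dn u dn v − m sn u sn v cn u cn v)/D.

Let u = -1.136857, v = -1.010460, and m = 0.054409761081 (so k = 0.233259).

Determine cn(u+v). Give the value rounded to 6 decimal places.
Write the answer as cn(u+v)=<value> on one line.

cn(u+v)=-0.514649

sn u = -0.9029498669006814, cn u = 0.4297458991823445, dn u = 0.9775677558462401
sn v = -0.843004355801901, cn v = 0.5379067355025608, dn v = 0.9804760874787568
m = k² = 0.054409761081
D = 1 − m·sn²u·sn²v = 0.9684743730045212
cn(u+v) = (cn u·cn v − sn u·sn v·dn u·dn v)/D = -0.4984241971002264/0.9684743730045212 = -0.5146488239579877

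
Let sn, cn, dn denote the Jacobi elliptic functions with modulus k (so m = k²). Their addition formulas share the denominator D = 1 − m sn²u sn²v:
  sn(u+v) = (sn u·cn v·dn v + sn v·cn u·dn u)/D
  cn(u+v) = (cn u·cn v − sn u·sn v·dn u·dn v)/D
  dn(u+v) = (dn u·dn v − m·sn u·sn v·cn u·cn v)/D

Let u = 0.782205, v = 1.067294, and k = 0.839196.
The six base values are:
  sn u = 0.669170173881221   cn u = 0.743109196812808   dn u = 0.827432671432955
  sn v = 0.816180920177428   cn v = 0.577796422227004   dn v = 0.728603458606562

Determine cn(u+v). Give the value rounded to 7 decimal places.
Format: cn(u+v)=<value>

cn(u+v)=0.1267205

m = k² = 0.704249926416
D = 1 − m·sn²u·sn²v = 0.7899257424612917
cn(u+v) = (cn u·cn v − sn u·sn v·dn u·dn v)/D = 0.1000998205850051/0.7899257424612917 = 0.1267205449883288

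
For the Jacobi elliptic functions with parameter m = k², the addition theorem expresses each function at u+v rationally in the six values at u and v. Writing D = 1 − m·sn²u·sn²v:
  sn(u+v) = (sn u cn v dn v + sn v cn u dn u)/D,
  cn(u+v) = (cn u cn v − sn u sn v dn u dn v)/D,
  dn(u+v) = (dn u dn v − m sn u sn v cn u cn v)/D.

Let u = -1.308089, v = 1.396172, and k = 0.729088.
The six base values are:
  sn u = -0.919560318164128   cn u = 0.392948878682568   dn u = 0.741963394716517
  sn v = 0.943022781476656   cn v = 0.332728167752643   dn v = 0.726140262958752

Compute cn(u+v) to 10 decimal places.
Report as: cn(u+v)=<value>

cn(u+v)=0.9961285151

m = k² = 0.531569311744
D = 1 − m·sn²u·sn²v = 0.6002718686556174
cn(u+v) = (cn u·cn v − sn u·sn v·dn u·dn v)/D = 0.5979479251706813/0.6002718686556174 = 0.9961285150841053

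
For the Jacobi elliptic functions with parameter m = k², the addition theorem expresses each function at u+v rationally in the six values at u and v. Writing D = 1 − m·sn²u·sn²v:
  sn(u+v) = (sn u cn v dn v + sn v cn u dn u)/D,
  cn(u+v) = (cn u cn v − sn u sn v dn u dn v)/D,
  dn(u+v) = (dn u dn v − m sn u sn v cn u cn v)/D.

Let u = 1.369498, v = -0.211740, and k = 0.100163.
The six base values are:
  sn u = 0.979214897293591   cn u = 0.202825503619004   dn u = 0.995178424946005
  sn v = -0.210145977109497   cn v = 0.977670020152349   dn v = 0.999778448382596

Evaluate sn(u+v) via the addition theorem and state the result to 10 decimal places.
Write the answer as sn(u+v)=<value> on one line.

m = k² = 0.010032626569
D = 1 − m·sn²u·sn²v = 0.99957517229385
sn(u+v) = (sn u·cn v·dn v + sn v·cn u·dn u)/D = 0.9147194923178949/0.99957517229385 = 0.9151082556590255

sn(u+v)=0.9151082557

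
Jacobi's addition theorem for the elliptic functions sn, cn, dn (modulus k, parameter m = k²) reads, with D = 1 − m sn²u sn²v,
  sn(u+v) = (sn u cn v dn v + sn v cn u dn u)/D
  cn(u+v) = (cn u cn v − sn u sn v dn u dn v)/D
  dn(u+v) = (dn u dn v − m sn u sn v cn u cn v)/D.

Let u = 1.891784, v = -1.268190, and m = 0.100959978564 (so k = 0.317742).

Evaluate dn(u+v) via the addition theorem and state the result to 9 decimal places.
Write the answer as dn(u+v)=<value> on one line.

dn(u+v)=0.982818639

sn u = 0.9651434816595201, cn u = -0.2617213399976007, dn u = 0.9518169908580679
sn v = -0.9468643884740014, cn v = 0.3216330670807269, dn v = 0.9536687643616698
m = k² = 0.100959978564
D = 1 − m·sn²u·sn²v = 0.9156842748209468
dn(u+v) = (dn u·dn v − m·sn u·sn v·cn u·cn v)/D = 0.8999515728491311/0.9156842748209468 = 0.9828186391265787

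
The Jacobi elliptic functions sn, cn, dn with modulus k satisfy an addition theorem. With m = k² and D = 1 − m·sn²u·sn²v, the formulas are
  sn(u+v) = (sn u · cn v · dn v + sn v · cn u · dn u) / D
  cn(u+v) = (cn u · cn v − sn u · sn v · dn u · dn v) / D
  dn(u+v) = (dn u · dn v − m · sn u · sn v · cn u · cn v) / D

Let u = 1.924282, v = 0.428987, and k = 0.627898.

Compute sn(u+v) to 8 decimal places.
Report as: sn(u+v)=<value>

sn u = 0.9931067414891915, cn u = -0.1172134804905995, dn u = 0.7817677298198043
sn v = 0.4114117966231905, cn v = 0.9114495781990787, dn v = 0.9660581649981652
m = k² = 0.394255898404
D = 1 − m·sn²u·sn²v = 0.9341852039126691
sn(u+v) = (sn u·cn v·dn v + sn v·cn u·dn u)/D = 0.836744509199941/0.9341852039126691 = 0.8956944572611351

sn(u+v)=0.89569446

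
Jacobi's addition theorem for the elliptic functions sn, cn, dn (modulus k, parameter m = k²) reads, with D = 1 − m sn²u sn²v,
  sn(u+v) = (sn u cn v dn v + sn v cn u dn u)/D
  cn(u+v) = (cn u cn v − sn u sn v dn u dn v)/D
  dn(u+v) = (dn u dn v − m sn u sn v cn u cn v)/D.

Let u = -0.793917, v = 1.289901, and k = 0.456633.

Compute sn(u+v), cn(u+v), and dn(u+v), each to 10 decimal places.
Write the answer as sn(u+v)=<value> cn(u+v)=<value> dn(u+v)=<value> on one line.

sn(u+v)=0.4723507083 cn(u+v)=0.8814106922 dn(u+v)=0.9764616872

sn u = -0.7023144081951217, cn u = 0.7118668920813328, dn u = 0.9471808441845006
sn v = 0.9446232308503343, cn v = 0.3281569010974416, dn v = 0.9021865149197446
m = k² = 0.208513696689
D = 1 − m·sn²u·sn²v = 0.9082269874902995
sn(u+v) = (sn u·cn v·dn v + sn v·cn u·dn u)/D = 0.4290016608784037/0.9082269874902995 = 0.4723507083442462
cn(u+v) = (cn u·cn v − sn u·sn v·dn u·dn v)/D = 0.800520977719682/0.9082269874902995 = 0.8814106922012513
dn(u+v) = (dn u·dn v − m·sn u·sn v·cn u·cn v)/D = 0.8868488565780251/0.9082269874902995 = 0.9764616872139547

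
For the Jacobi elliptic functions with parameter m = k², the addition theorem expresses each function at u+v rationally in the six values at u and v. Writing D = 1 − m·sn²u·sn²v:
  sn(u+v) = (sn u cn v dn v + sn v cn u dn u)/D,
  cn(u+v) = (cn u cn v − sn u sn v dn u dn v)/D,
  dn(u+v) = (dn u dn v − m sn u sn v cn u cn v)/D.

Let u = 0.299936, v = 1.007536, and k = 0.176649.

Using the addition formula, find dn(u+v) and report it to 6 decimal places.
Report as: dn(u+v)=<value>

sn u = 0.2953274034250556, cn u = 0.9553961088397914, dn u = 0.9986382553908182
sn v = 0.8431954563515463, cn v = 0.5376071264298006, dn v = 0.9888447838164025
m = k² = 0.031204869201
D = 1 − m·sn²u·sn²v = 0.9980649759113606
dn(u+v) = (dn u·dn v − m·sn u·sn v·cn u·cn v)/D = 0.983507035594726/0.9980649759113606 = 0.9854138351029288

dn(u+v)=0.985414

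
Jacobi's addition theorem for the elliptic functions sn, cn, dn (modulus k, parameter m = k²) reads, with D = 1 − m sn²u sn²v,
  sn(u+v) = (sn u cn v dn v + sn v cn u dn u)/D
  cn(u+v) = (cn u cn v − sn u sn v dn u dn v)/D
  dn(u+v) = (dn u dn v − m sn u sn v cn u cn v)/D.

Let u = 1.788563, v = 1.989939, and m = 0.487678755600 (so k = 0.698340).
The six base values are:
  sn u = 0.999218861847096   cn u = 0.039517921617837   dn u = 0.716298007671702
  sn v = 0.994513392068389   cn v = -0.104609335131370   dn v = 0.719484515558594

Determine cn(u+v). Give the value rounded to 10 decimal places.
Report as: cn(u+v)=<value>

cn(u+v)=-0.9958721437

m = k² = 0.4876787556
D = 1 − m·sn²u·sn²v = 0.5184112253423489
cn(u+v) = (cn u·cn v − sn u·sn v·dn u·dn v)/D = -0.5162712983054136/0.5184112253423489 = -0.995872143710773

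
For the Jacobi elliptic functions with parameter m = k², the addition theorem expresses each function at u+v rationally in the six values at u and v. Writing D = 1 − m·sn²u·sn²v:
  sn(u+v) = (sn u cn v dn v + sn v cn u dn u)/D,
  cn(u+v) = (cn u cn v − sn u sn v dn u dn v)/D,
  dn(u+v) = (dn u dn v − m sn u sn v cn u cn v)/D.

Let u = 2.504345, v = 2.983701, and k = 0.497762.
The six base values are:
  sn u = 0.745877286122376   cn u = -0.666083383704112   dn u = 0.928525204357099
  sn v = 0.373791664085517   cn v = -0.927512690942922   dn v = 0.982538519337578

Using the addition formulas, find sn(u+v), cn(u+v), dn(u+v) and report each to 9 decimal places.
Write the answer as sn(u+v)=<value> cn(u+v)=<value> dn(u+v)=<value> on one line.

sn(u+v)=-0.928799390 cn(u+v)=0.370582911 dn(u+v)=0.886712611

m = k² = 0.247767008644
D = 1 − m·sn²u·sn²v = 0.98074083449207
sn(u+v) = (sn u·cn v·dn v + sn v·cn u·dn u)/D = -0.9109114884304538/0.98074083449207 = -0.9287993895983936
cn(u+v) = (cn u·cn v − sn u·sn v·dn u·dn v)/D = 0.3634457933249705/0.98074083449207 = 0.3705829109411975
dn(u+v) = (dn u·dn v − m·sn u·sn v·cn u·cn v)/D = 0.8696352659753309/0.98074083449207 = 0.8867126109067528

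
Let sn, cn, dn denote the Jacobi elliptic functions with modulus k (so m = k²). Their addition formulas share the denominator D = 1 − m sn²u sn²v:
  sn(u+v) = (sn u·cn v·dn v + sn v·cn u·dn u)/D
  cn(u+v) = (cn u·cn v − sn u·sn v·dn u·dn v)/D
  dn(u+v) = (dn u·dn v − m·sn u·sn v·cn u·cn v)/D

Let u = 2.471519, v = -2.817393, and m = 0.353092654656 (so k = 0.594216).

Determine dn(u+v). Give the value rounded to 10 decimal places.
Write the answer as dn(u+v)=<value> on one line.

dn(u+v)=0.9797706803

sn u = 0.82518980160176, cn u = -0.5648555490852931, dn u = 0.8715306765942739
sn v = -0.6121639597071154, cn v = -0.7907308558768307, dn v = 0.9314936361936569
m = k² = 0.353092654656
D = 1 − m·sn²u·sn²v = 0.9098985247021273
dn(u+v) = (dn u·dn v − m·sn u·sn v·cn u·cn v)/D = 0.8914918965140764/0.9098985247021273 = 0.9797706802590138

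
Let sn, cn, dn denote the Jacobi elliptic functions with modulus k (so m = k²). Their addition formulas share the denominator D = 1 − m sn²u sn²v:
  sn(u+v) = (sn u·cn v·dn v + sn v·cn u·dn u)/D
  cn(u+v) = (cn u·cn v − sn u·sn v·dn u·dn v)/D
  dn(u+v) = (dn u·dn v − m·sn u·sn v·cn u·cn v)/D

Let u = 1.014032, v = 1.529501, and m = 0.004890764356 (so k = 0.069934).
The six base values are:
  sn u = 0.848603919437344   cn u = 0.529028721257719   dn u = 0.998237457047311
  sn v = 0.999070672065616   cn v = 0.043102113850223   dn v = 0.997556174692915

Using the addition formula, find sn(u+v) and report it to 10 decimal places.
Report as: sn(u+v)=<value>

m = k² = 0.004890764356
D = 1 − m·sn²u·sn²v = 0.9964845637581072
sn(u+v) = (sn u·cn v·dn v + sn v·cn u·dn u)/D = 0.5640927466562281/0.9964845637581072 = 0.56608277455782

sn(u+v)=0.5660827746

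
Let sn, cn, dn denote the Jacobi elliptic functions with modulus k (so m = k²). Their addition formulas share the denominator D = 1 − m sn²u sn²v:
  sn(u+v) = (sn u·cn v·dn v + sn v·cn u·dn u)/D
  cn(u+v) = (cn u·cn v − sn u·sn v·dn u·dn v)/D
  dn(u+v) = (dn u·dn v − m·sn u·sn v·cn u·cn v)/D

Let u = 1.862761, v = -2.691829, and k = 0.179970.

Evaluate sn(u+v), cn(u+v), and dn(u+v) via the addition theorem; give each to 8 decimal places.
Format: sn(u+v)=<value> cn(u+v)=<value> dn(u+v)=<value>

sn u = 0.962542853168263, cn u = -0.2711295922888161, dn u = 0.984881601987261
sn v = -0.4574461480686189, cn v = -0.8892373258119472, dn v = 0.996605405206811
m = k² = 0.0323892009
D = 1 − m·sn²u·sn²v = 0.9937205684495618
sn(u+v) = (sn u·cn v·dn v + sn v·cn u·dn u)/D = -0.7308714052598057/0.9937205684495618 = -0.7354898635137815
cn(u+v) = (cn u·cn v − sn u·sn v·dn u·dn v)/D = 0.6732811872711707/0.9937205684495618 = 0.6775357264886325
dn(u+v) = (dn u·dn v − m·sn u·sn v·cn u·cn v)/D = 0.9849767160650179/0.9937205684495618 = 0.9912008942330877

sn(u+v)=-0.73548986 cn(u+v)=0.67753573 dn(u+v)=0.99120089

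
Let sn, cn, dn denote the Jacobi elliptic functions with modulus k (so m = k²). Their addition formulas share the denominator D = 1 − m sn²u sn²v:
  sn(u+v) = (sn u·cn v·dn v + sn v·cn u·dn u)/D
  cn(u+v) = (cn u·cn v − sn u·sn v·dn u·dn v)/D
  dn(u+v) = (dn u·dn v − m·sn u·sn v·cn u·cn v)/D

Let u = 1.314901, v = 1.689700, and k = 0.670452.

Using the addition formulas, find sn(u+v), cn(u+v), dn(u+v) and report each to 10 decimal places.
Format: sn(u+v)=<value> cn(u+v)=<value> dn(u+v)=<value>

sn(u+v)=0.5694186268 cn(u+v)=-0.8220477039 dn(u+v)=0.9242582449

sn u = 0.9298911623441027, cn u = 0.3678347811101251, dn u = 0.7818653032530352
sn v = 0.9957742603578191, cn v = 0.09183475599596439, dn v = 0.7445032428369744
m = k² = 0.449505884304
D = 1 − m·sn²u·sn²v = 0.6145913888519151
sn(u+v) = (sn u·cn v·dn v + sn v·cn u·dn u)/D = 0.3499597846879449/0.6145913888519151 = 0.5694186268077817
cn(u+v) = (cn u·cn v − sn u·sn v·dn u·dn v)/D = -0.505223440026384/0.6145913888519151 = -0.8220477038738933
dn(u+v) = (dn u·dn v − m·sn u·sn v·cn u·cn v)/D = 0.5680411583770128/0.6145913888519151 = 0.9242582448773642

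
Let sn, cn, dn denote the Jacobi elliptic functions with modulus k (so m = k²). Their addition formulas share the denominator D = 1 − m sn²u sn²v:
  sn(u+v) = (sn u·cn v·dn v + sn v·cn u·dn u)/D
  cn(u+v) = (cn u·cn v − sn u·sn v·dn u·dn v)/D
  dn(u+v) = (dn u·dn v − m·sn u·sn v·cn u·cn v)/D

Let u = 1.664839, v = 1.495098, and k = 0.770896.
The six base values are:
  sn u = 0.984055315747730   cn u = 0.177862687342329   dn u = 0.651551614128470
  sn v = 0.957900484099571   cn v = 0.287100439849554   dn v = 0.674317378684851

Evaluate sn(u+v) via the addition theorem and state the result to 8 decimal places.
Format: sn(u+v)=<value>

m = k² = 0.594280642816
D = 1 − m·sn²u·sn²v = 0.4719544423736883
sn(u+v) = (sn u·cn v·dn v + sn v·cn u·dn u)/D = 0.3015179220913805/0.4719544423736883 = 0.6388708210370906

sn(u+v)=0.63887082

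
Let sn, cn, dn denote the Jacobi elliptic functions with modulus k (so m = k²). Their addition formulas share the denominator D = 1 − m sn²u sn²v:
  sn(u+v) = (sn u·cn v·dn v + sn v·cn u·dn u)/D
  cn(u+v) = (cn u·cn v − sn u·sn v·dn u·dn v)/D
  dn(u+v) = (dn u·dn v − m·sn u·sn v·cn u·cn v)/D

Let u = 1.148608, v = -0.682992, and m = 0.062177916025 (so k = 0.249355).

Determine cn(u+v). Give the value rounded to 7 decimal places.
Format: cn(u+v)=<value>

cn(u+v)=0.8939942

sn u = 0.9071945332667651, cn u = 0.4207113961029536, dn u = 0.9740777462070932
sn v = -0.6287835235244273, cn v = 0.7775804013375119, dn v = 0.9876319137020461
m = k² = 0.062177916025
D = 1 − m·sn²u·sn²v = 0.9797679766713745
cn(u+v) = (cn u·cn v − sn u·sn v·dn u·dn v)/D = 0.8759068763985795/0.9797679766713745 = 0.893994187658951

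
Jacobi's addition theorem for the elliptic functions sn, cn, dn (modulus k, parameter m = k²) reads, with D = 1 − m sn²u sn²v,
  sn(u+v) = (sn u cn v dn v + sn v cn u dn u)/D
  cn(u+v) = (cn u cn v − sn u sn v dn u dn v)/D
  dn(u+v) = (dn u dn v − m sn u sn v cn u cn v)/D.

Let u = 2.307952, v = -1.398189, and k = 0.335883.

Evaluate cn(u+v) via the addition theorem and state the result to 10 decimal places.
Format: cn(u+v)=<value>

sn u = 0.7930017130525599, cn u = -0.6092194047268237, dn u = 0.9638747796251396
sn v = -0.9785755389256984, cn v = 0.2058881118867212, dn v = 0.9444389497617875
m = k² = 0.112817389689
D = 1 − m·sn²u·sn²v = 0.9320619606359262
cn(u+v) = (cn u·cn v − sn u·sn v·dn u·dn v)/D = 0.5809889689737086/0.9320619606359262 = 0.6233372817589424

cn(u+v)=0.6233372818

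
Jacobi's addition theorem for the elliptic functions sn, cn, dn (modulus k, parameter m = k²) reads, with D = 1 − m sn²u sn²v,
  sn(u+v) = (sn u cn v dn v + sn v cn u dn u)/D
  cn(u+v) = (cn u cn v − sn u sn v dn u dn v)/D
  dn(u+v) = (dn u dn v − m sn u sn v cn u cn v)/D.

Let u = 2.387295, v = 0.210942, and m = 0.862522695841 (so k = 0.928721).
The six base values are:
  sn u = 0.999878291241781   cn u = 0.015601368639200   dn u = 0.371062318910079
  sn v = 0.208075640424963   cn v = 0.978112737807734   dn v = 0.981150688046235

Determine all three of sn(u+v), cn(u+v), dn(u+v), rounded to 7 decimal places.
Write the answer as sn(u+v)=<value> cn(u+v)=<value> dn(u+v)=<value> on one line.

sn(u+v)=0.9980242 cn(u+v)=-0.0628303 dn(u+v)=0.3753428

m = k² = 0.862522695841
D = 1 − m·sn²u·sn²v = 0.9626657621204311
sn(u+v) = (sn u·cn v·dn v + sn v·cn u·dn u)/D = 0.9607637512480978/0.9626657621204311 = 0.9980242250766831
cn(u+v) = (cn u·cn v − sn u·sn v·dn u·dn v)/D = -0.06048457527827738/0.9626657621204311 = -0.06283029651438945
dn(u+v) = (dn u·dn v − m·sn u·sn v·cn u·cn v)/D = 0.3613296896194625/0.9626657621204311 = 0.3753428280482043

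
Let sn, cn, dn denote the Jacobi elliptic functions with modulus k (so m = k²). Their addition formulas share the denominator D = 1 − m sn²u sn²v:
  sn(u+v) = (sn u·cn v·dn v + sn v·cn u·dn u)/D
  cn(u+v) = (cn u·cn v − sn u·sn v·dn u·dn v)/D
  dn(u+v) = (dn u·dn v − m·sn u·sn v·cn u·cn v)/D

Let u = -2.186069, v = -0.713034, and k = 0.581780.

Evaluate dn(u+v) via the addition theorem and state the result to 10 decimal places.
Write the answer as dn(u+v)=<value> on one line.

sn u = -0.9326083058053565, cn u = -0.3608902159145669, dn u = 0.8400087448515555
sn v = -0.6401250429117098, cn v = 0.7682707396727288, dn v = 0.9280675306168168
m = k² = 0.3384679684
D = 1 − m·sn²u·sn²v = 0.879372655186535
dn(u+v) = (dn u·dn v − m·sn u·sn v·cn u·cn v)/D = 0.8356084492768339/0.879372655186535 = 0.9502324689634365

dn(u+v)=0.9502324690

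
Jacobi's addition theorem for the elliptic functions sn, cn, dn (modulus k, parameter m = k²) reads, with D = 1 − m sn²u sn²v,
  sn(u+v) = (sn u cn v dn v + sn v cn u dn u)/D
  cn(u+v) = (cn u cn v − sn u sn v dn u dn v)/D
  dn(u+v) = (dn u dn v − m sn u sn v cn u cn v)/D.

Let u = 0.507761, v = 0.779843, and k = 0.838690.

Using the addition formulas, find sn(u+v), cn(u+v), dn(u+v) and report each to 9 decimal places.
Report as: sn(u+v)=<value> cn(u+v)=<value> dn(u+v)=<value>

sn u = 0.4735265401085775, cn u = 0.8807795500650544, dn u = 0.917757186050873
sn v = 0.667759027653896, cn v = 0.7443775124133744, dn v = 0.8284636630505468
m = k² = 0.7034009161
D = 1 − m·sn²u·sn²v = 0.9296715385966838
sn(u+v) = (sn u·cn v·dn v + sn v·cn u·dn u)/D = 0.8317964583325017/0.9296715385966838 = 0.8947207952478334
cn(u+v) = (cn u·cn v − sn u·sn v·dn u·dn v)/D = 0.4152153917935028/0.9296715385966838 = 0.4466259044783281
dn(u+v) = (dn u·dn v − m·sn u·sn v·cn u·cn v)/D = 0.6145049893946276/0.9296715385966838 = 0.6609915049375478

sn(u+v)=0.894720795 cn(u+v)=0.446625904 dn(u+v)=0.660991505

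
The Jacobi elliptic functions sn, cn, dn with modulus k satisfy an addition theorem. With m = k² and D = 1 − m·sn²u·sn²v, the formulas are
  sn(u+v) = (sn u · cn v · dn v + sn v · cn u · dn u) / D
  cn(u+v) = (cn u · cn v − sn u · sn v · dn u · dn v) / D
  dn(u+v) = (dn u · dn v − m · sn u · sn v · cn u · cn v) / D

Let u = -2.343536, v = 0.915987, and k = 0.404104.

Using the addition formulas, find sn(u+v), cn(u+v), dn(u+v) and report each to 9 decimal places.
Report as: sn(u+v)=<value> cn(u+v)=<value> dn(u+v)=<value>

sn(u+v)=-0.980849844 cn(u+v)=0.194765456 dn(u+v)=0.918092867

sn u = -0.7960603600612957, cn u = -0.605217236320216, dn u = 0.9468446480017694
sn v = 0.7823044900513167, cn v = 0.6228962071208568, dn v = 0.9487150901782224
m = k² = 0.163300042816
D = 1 − m·sn²u·sn²v = 0.9366670173053266
sn(u+v) = (sn u·cn v·dn v + sn v·cn u·dn u)/D = -0.9187296980339086/0.9366670173053266 = -0.9808498442455875
cn(u+v) = (cn u·cn v − sn u·sn v·dn u·dn v)/D = 0.1824303792085631/0.9366670173053266 = 0.1947654564942325
dn(u+v) = (dn u·dn v − m·sn u·sn v·cn u·cn v)/D = 0.8599473075885069/0.9366670173053266 = 0.9180928672629761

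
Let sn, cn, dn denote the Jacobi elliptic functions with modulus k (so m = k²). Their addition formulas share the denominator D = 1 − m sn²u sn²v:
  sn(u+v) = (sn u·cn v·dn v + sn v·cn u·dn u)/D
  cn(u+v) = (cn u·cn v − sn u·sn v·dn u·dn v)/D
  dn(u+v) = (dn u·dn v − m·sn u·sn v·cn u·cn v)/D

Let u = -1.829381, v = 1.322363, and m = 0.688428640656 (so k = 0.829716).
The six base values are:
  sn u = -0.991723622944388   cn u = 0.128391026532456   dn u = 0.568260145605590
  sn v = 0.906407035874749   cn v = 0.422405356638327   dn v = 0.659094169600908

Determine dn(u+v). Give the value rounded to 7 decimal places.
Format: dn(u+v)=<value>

m = k² = 0.688428640656
D = 1 − m·sn²u·sn²v = 0.4437285349505188
dn(u+v) = (dn u·dn v − m·sn u·sn v·cn u·cn v)/D = 0.40809810733147/0.4437285349505188 = 0.9197021944441277

dn(u+v)=0.9197022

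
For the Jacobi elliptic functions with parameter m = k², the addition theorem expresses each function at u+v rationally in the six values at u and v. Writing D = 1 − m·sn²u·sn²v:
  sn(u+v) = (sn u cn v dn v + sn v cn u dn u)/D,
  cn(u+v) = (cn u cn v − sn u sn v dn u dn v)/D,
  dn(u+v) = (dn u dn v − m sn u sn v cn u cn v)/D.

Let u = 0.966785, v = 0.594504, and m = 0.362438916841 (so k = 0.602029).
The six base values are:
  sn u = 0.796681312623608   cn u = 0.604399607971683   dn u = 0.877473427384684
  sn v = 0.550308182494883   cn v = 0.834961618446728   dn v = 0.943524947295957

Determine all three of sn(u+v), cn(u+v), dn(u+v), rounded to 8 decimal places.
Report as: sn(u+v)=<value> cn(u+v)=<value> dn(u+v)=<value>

sn(u+v)=0.98833689 cn(u+v)=0.15228328 dn(u+v)=0.80372017

m = k² = 0.362438916841
D = 1 − m·sn²u·sn²v = 0.9303347780593732
sn(u+v) = (sn u·cn v·dn v + sn v·cn u·dn u)/D = 0.9194841785518009/0.9303347780593732 = 0.9883368871470052
cn(u+v) = (cn u·cn v − sn u·sn v·dn u·dn v)/D = 0.1416744319194651/0.9303347780593732 = 0.1522832804498506
dn(u+v) = (dn u·dn v − m·sn u·sn v·cn u·cn v)/D = 0.7477288268811229/0.9303347780593732 = 0.8037201709698995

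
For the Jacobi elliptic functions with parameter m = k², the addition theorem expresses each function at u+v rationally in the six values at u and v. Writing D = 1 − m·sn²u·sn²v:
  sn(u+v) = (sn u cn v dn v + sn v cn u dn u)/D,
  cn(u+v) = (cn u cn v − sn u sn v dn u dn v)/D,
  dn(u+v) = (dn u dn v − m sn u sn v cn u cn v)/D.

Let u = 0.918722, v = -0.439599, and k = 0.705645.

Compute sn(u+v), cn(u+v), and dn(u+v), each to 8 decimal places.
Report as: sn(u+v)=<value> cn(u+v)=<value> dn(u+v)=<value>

sn(u+v)=0.45328365 cn(u+v)=0.89136633 dn(u+v)=0.94746572

sn u = 0.7609862227571451, cn u = 0.6487680392665877, dn u = 0.8435910760174713
sn v = -0.4194541221688039, cn v = 0.9077765360459578, dn v = 0.9551923696330727
m = k² = 0.497934866025
D = 1 − m·sn²u·sn²v = 0.9492664725906878
sn(u+v) = (sn u·cn v·dn v + sn v·cn u·dn u)/D = 0.4302869688540092/0.9492664725906878 = 0.4532836471930719
cn(u+v) = (cn u·cn v − sn u·sn v·dn u·dn v)/D = 0.8461441723602402/0.9492664725906878 = 0.8913663305214903
dn(u+v) = (dn u·dn v − m·sn u·sn v·cn u·cn v)/D = 0.8993974379022196/0.9492664725906878 = 0.9474657157622261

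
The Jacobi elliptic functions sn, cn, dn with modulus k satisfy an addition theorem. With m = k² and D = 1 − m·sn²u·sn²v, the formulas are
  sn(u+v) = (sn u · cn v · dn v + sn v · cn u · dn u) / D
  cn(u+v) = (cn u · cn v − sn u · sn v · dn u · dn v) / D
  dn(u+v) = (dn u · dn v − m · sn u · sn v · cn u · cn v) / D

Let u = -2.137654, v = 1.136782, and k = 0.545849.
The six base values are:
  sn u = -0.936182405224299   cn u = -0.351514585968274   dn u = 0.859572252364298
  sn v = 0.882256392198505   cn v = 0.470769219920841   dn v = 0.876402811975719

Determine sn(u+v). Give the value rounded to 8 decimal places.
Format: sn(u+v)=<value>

sn(u+v)=-0.81937708

m = k² = 0.297951130801
D = 1 − m·sn²u·sn²v = 0.7967382714113843
sn(u+v) = (sn u·cn v·dn v + sn v·cn u·dn u)/D = -0.6528290796532866/0.7967382714113843 = -0.8193770816316262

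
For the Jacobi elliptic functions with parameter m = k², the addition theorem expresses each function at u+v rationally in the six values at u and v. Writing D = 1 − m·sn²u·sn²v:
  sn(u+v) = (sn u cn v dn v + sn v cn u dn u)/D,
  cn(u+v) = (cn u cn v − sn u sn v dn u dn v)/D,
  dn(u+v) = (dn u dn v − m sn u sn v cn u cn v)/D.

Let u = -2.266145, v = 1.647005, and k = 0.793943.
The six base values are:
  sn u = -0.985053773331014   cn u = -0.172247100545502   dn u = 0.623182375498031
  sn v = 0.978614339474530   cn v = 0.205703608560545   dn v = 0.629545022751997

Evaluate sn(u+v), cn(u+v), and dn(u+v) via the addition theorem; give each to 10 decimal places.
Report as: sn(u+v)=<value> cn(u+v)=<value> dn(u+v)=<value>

m = k² = 0.630345487249
D = 1 − m·sn²u·sn²v = 0.4142373502389423
sn(u+v) = (sn u·cn v·dn v + sn v·cn u·dn u)/D = -0.2326099427799954/0.4142373502389423 = -0.5615378300527953
cn(u+v) = (cn u·cn v − sn u·sn v·dn u·dn v)/D = 0.3427611367306209/0.4142373502389423 = 0.8274510652718975
dn(u+v) = (dn u·dn v − m·sn u·sn v·cn u·cn v)/D = 0.370791364609195/0.4142373502389423 = 0.8951181355213706

sn(u+v)=-0.5615378301 cn(u+v)=0.8274510653 dn(u+v)=0.8951181355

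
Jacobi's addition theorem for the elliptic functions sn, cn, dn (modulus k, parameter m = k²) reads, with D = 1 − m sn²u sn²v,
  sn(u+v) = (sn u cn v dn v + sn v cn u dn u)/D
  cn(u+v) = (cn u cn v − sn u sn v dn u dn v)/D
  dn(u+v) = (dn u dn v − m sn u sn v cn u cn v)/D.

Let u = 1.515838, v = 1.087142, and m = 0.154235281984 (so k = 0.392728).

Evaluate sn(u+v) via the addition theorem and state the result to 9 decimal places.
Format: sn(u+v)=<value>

sn(u+v)=0.616618181

sn u = 0.9937673000773467, cn u = 0.1114744513194871, dn u = 0.9206961121715726
sn v = 0.8729091510082869, cn v = 0.4878827872409436, dn v = 0.9394026201076382
m = k² = 0.154235281984
D = 1 − m·sn²u·sn²v = 0.8839376849756638
sn(u+v) = (sn u·cn v·dn v + sn v·cn u·dn u)/D = 0.5450520475812395/0.8839376849756638 = 0.6166181811744406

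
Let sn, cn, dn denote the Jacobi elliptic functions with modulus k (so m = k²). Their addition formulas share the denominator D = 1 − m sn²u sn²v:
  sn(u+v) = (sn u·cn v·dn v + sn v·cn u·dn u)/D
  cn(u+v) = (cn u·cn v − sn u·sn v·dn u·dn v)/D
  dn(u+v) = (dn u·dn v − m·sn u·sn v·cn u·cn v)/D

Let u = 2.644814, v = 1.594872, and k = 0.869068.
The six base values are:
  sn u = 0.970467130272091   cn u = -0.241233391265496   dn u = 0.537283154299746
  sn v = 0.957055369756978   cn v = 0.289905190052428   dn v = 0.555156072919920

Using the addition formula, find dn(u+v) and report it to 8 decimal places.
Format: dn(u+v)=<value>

m = k² = 0.755279188624
D = 1 − m·sn²u·sn²v = 0.3484566634889371
dn(u+v) = (dn u·dn v − m·sn u·sn v·cn u·cn v)/D = 0.3473350211179965/0.3484566634889371 = 0.9967811137267109

dn(u+v)=0.99678111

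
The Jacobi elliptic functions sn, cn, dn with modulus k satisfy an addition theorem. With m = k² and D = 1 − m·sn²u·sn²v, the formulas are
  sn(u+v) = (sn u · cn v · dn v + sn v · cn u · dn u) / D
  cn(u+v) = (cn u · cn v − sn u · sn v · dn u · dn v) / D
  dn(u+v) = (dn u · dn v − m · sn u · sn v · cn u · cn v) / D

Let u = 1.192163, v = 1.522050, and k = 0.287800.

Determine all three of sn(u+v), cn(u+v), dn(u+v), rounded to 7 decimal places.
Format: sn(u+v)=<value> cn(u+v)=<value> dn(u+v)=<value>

sn(u+v)=0.4741967 cn(u+v)=-0.8804189 dn(u+v)=0.9906437

sn u = 0.9225316726842533, cn u = 0.3859213817533226, dn u = 0.9641095887927262
sn v = 0.9968508609008302, cn v = 0.07929918739352628, dn v = 0.9579624301908589
m = k² = 0.08282884
D = 1 − m·sn²u·sn²v = 0.9299505827611109
sn(u+v) = (sn u·cn v·dn v + sn v·cn u·dn u)/D = 0.4409795139223377/0.9299505827611109 = 0.4741967176503379
cn(u+v) = (cn u·cn v − sn u·sn v·dn u·dn v)/D = -0.8187460868172431/0.9299505827611109 = -0.8804189190207385
dn(u+v) = (dn u·dn v − m·sn u·sn v·cn u·cn v)/D = 0.9212496661177617/0.9299505827611109 = 0.9906436784871779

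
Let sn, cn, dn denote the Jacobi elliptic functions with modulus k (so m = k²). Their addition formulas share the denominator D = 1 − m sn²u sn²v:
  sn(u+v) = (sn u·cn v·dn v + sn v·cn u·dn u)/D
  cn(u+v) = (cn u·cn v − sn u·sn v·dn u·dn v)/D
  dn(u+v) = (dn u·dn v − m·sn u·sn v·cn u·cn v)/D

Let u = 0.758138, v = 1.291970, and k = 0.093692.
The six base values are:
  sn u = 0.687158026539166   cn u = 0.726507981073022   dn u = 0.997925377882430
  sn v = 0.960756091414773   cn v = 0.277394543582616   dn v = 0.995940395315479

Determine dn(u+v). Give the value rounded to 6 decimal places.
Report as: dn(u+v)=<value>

m = k² = 0.008778190864
D = 1 − m·sn²u·sn²v = 0.9961740035711341
dn(u+v) = (dn u·dn v − m·sn u·sn v·cn u·cn v)/D = 0.9927062753486998/0.9961740035711341 = 0.9965189533053432

dn(u+v)=0.996519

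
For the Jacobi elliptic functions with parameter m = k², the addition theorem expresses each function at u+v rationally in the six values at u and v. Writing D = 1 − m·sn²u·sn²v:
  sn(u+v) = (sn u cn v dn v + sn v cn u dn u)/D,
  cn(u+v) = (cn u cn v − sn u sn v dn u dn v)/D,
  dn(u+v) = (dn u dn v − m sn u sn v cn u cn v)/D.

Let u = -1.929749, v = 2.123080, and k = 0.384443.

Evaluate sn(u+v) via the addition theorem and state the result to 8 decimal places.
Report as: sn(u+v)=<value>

sn(u+v)=0.19195556

sn u = -0.9628595500134316, cn u = -0.2700027535932401, dn u = 0.9289661772921195
sn v = 0.8987680788872578, cn v = -0.4384243838717322, dn v = 0.9384095095708324
m = k² = 0.147796420249
D = 1 − m·sn²u·sn²v = 0.8893159406582022
sn(u+v) = (sn u·cn v·dn v + sn v·cn u·dn u)/D = 0.1707091386806799/0.8893159406582022 = 0.1919555591844383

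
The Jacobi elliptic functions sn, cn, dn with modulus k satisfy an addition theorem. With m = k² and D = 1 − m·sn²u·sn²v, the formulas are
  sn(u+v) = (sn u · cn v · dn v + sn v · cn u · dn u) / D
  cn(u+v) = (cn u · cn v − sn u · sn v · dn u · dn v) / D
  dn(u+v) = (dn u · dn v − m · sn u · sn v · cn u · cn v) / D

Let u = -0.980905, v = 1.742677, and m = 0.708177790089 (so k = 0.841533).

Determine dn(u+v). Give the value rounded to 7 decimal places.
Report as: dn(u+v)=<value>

sn u = -0.7771176289453043, cn u = 0.629355377177655, dn u = 0.7565203695470799
sn v = 0.9822045286460181, cn v = 0.1878144400924842, dn v = 0.5628522543011219
m = k² = 0.708177790089
D = 1 − m·sn²u·sn²v = 0.5874090584517528
dn(u+v) = (dn u·dn v − m·sn u·sn v·cn u·cn v)/D = 0.4897025841589215/0.5874090584517528 = 0.8336653599616621

dn(u+v)=0.8336654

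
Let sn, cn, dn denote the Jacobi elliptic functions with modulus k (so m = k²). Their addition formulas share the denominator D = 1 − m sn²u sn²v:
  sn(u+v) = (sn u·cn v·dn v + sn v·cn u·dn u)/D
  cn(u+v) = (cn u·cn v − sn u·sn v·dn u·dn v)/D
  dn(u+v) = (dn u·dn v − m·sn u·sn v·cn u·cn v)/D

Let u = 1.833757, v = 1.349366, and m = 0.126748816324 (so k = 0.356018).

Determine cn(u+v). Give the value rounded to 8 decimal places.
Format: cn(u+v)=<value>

cn(u+v)=-0.99783585

sn u = 0.9809004479348103, cn u = -0.1945104399287827, dn u = 0.9370414280288077
sn v = 0.9670346627389241, cn v = 0.2546447742668507, dn v = 0.9388663797294554
m = k² = 0.126748816324
D = 1 − m·sn²u·sn²v = 0.8859545769093319
cn(u+v) = (cn u·cn v − sn u·sn v·dn u·dn v)/D = -0.8840372405958758/0.8859545769093319 = -0.9978358525781935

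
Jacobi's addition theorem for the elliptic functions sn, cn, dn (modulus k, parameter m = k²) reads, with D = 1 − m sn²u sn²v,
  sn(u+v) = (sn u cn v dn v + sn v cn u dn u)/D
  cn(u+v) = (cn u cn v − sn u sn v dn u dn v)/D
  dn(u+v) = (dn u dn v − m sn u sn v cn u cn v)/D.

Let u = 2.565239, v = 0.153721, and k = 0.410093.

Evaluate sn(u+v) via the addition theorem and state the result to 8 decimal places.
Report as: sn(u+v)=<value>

sn(u+v)=0.53462439

sn u = 0.6541897428376768, cn u = -0.7563304703408255, dn u = 0.9633413592422306
sn v = 0.1530161850535587, cn v = 0.9882236827316248, dn v = 0.9980292224022875
m = k² = 0.168176268649
D = 1 − m·sn²u·sn²v = 0.9983148176044132
sn(u+v) = (sn u·cn v·dn v + sn v·cn u·dn u)/D = 0.5337234478748032/0.9983148176044132 = 0.5346243874808373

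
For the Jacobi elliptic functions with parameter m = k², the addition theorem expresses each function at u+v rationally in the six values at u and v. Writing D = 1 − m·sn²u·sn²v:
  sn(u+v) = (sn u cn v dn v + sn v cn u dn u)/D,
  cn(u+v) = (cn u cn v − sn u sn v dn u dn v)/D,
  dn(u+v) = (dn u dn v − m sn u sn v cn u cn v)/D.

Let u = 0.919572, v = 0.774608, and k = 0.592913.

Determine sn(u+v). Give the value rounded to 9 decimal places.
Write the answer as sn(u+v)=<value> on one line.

sn(u+v)=0.999151469

sn u = 0.7715906331233107, cn u = 0.6361194030025876, dn u = 0.8892167636184503
sn v = 0.6820778641327963, cn v = 0.7312795547942269, dn v = 0.9145765472516175
m = k² = 0.351545825569
D = 1 − m·sn²u·sn²v = 0.9026303184645537
sn(u+v) = (sn u·cn v·dn v + sn v·cn u·dn u)/D = 0.9018644082678603/0.9026303184645537 = 0.999151468568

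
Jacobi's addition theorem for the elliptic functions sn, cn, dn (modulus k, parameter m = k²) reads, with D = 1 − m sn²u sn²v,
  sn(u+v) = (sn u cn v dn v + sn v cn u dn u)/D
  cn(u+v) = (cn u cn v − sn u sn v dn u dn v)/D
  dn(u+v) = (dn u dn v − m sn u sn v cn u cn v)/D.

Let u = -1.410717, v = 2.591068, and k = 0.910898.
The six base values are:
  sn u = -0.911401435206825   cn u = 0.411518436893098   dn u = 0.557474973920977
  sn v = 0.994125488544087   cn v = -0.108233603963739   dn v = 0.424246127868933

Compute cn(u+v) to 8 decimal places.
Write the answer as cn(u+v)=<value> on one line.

cn(u+v)=0.53236591

m = k² = 0.829735166404
D = 1 − m·sn²u·sn²v = 0.3188522425860311
cn(u+v) = (cn u·cn v − sn u·sn v·dn u·dn v)/D = 0.169746064946281/0.3188522425860311 = 0.5323659120900834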